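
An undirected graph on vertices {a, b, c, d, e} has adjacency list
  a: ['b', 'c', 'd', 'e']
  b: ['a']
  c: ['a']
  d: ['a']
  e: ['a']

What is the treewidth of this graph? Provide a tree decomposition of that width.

The largest bag has 2 vertices, giving width 1; this decomposition certifies tw(G) ≤ 1. Any graph with an edge has treewidth ≥ 1, and G has the edge a–d. The upper and lower bounds meet at 1, so that is the treewidth.

Treewidth 1.
One optimal decomposition is:
Bags: B1 = {a, d}  B2 = {a, b}  B3 = {a, e}  B4 = {a, c}
Tree: B1–B2, B2–B3, B3–B4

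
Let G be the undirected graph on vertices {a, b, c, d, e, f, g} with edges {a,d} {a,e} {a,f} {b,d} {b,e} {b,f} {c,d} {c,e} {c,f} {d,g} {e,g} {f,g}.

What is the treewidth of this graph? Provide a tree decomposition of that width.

Every bag has size at most 4, so the width is 4 − 1 = 3 and tw(G) ≤ 3. For the lower bound: the 4 vertex sets {c,f}, {a,e}, {d}, {g} are disjoint, each induces a connected subgraph, and every pair is joined by at least one edge of G. Contracting each set to a single vertex therefore yields K_{4} as a minor, and since treewidth is minor-monotone, tw(G) ≥ tw(K_{4}) = 3. Combining the bounds, tw(G) = 3.

Treewidth 3.
One such decomposition:
Bags: B1 = {c, d, e, f}  B2 = {a, d, e, f}  B3 = {d, e, f, g}  B4 = {b, d, e, f}
Tree: B1–B2, B2–B3, B3–B4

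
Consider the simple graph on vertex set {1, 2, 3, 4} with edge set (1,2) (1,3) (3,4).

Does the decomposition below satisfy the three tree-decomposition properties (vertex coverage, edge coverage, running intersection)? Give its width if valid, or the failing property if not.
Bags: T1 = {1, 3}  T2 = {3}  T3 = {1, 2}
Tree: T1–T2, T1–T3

A tree decomposition must satisfy three properties: every vertex lies in some bag; for every edge, both endpoints lie together in some bag; and for every vertex, the bags containing it form a connected subtree. Here vertex 4 appears in no bag, so the decomposition is invalid.

No — vertex 4 appears in no bag.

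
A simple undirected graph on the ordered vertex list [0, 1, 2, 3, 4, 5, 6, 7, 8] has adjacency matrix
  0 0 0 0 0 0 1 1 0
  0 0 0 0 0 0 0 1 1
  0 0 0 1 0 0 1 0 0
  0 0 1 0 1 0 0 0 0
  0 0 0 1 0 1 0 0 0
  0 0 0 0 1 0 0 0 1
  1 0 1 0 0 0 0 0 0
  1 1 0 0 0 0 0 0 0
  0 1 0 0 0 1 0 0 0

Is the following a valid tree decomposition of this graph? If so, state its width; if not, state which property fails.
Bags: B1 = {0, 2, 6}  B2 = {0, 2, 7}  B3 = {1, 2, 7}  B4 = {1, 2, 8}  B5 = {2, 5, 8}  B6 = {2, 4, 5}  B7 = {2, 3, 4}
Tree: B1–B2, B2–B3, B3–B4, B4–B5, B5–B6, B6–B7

Every vertex of G appears in some bag (union = {0, 1, 2, 3, 4, 5, 6, 7, 8}); every edge is covered by a bag; and for each vertex v the set of bags containing v is connected in the bag tree. The decomposition is therefore valid. The largest bag has 3 vertices, so the width is 2.

Yes; width 2.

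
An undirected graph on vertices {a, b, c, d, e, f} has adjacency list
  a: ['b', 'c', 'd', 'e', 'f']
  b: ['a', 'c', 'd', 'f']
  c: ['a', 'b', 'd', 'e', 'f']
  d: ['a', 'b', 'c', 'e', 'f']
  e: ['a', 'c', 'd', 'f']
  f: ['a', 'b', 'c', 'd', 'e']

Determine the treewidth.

4

A width-4 tree decomposition is:
Bags: B1 = {a, b, c, d, f}  B2 = {a, c, d, e, f}
Tree: B1–B2
The largest bag has 5 vertices, giving width 4; this decomposition certifies tw(G) ≤ 4. On the other hand G contains the 5-clique {a, c, d, e, f}. A clique must lie in a single bag of any decomposition, so no decomposition can have width below 4. Combining the bounds, tw(G) = 4.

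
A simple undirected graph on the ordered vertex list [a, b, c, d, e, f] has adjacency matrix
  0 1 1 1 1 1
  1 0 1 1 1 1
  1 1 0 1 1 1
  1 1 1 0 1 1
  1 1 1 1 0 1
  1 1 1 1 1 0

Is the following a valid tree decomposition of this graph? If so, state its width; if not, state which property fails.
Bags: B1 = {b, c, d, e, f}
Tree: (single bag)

No — vertex a appears in no bag.

A tree decomposition must satisfy three properties: every vertex lies in some bag; for every edge, both endpoints lie together in some bag; and for every vertex, the bags containing it form a connected subtree. Here vertex a appears in no bag, so the decomposition is invalid.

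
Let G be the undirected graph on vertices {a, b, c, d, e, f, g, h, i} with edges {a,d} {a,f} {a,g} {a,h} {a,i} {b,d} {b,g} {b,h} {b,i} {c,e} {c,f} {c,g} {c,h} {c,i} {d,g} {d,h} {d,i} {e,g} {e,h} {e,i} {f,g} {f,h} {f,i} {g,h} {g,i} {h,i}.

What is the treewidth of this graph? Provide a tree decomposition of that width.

Treewidth 4.
Bags: B1 = {c, f, g, h, i}  B2 = {a, f, g, h, i}  B3 = {c, e, g, h, i}  B4 = {a, d, g, h, i}  B5 = {b, d, g, h, i}
Tree: B1–B2, B1–B3, B2–B4, B4–B5

Every bag has size at most 5, so the width is 5 − 1 = 4 and tw(G) ≤ 4. On the other hand G contains the 5-clique {a, d, g, h, i}. A clique must lie in a single bag of any decomposition, so no decomposition can have width below 4. The upper and lower bounds meet at 4, so that is the treewidth.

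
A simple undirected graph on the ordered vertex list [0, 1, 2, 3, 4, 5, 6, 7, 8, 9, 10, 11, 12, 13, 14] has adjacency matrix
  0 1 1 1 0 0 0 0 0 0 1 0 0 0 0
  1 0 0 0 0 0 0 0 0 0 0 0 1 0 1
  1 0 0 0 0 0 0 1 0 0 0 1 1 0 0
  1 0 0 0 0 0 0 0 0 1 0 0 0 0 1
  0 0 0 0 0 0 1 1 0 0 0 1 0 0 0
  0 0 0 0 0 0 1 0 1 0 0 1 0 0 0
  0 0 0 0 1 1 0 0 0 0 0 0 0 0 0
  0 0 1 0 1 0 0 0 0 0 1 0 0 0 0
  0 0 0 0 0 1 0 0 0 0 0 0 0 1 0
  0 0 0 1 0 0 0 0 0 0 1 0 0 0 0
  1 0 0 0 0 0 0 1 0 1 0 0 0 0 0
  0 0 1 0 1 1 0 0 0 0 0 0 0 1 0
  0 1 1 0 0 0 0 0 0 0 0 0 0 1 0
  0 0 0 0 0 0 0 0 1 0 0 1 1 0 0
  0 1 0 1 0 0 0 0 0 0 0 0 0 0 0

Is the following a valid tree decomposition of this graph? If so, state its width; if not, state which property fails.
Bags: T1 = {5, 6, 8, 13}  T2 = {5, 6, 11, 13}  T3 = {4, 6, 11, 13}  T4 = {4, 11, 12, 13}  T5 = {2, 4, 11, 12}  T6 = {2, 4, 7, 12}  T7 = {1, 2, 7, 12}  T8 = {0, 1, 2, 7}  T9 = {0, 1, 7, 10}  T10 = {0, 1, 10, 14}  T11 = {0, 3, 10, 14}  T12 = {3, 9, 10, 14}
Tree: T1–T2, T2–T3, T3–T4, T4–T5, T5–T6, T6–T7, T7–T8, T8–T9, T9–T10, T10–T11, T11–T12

Every vertex of G appears in some bag (union = {0, 1, 2, 3, 4, 5, 6, 7, 8, 9, 10, 11, 12, 13, 14}); every edge is covered by a bag; and for each vertex v the set of bags containing v is connected in the bag tree. The decomposition is therefore valid. The largest bag has 4 vertices, so the width is 3.

Yes; width 3.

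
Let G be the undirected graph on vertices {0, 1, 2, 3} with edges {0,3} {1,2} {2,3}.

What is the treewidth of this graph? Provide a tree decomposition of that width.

Each bag holds 2 vertices, so the decomposition has width 1, which upper-bounds the treewidth. Since G has at least one edge (e.g. 1–2), it is not an edgeless graph, so tw(G) ≥ 1. Hence tw(G) = 1 exactly.

Treewidth 1.
One optimal decomposition is:
Bags: B1 = {1, 2}  B2 = {2, 3}  B3 = {0, 3}
Tree: B1–B2, B2–B3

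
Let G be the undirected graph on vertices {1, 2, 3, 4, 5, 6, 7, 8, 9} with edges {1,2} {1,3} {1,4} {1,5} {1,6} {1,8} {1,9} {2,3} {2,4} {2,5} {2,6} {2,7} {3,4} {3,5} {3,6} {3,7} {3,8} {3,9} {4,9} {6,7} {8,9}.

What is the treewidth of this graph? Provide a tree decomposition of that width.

Treewidth 3.
One optimal decomposition is:
Bags: B1 = {1, 3, 4, 9}  B2 = {1, 2, 3, 4}  B3 = {1, 2, 3, 6}  B4 = {2, 3, 6, 7}  B5 = {1, 3, 8, 9}  B6 = {1, 2, 3, 5}
Tree: B1–B2, B2–B3, B3–B4, B1–B5, B2–B6

The largest bag has 4 vertices, giving width 3; this decomposition certifies tw(G) ≤ 3. Conversely, {1, 3, 8, 9} is a clique of size 4, and the vertices of any clique must share a bag in every tree decomposition; so some bag has ≥ 4 vertices and tw(G) ≥ 3. Combining the bounds, tw(G) = 3.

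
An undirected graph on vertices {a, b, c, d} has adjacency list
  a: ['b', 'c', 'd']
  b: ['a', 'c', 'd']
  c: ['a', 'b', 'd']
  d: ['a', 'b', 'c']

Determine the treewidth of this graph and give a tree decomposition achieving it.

A single bag containing all 4 vertices is trivially a valid decomposition of width 3. Conversely, {a, b, c, d} is a clique of size 4, and the vertices of any clique must share a bag in every tree decomposition; so some bag has ≥ 4 vertices and tw(G) ≥ 3. Therefore the treewidth is 3.

Treewidth 3.
One optimal decomposition is:
Bags: B1 = {a, b, c, d}
Tree: (single bag)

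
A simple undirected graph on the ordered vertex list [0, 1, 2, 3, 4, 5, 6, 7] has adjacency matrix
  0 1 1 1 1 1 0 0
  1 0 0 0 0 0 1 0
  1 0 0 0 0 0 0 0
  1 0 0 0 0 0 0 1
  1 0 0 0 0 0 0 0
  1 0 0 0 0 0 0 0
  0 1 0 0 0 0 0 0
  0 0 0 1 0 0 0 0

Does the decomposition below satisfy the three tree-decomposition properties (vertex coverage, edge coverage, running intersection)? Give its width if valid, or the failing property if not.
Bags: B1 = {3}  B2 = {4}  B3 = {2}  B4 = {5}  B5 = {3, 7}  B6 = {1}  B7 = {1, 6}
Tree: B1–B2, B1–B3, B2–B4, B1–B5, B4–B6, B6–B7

No — vertex 0 appears in no bag.

A tree decomposition must satisfy three properties: every vertex lies in some bag; for every edge, both endpoints lie together in some bag; and for every vertex, the bags containing it form a connected subtree. Here vertex 0 appears in no bag, so the decomposition is invalid.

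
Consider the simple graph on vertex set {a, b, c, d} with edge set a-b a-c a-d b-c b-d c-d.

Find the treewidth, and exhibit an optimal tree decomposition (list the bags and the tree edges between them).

A single bag containing all 4 vertices is trivially a valid decomposition of width 3. For the lower bound, the 4 vertices {a, b, c, d} are pairwise adjacent, and any tree decomposition puts a clique entirely inside one bag — forcing width ≥ 3. Hence tw(G) = 3 exactly.

Treewidth 3.
One optimal decomposition is:
Bags: B1 = {a, b, c, d}
Tree: (single bag)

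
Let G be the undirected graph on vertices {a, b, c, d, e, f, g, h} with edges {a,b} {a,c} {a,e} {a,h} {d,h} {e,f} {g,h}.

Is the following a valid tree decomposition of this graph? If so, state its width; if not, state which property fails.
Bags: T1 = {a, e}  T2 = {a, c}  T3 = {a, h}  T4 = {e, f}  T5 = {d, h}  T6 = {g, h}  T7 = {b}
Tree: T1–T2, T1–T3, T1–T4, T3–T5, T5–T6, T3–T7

No — edge (a,b) lies in no bag.

A tree decomposition must satisfy three properties: every vertex lies in some bag; for every edge, both endpoints lie together in some bag; and for every vertex, the bags containing it form a connected subtree. Here edge (a,b) lies in no bag, so the decomposition is invalid.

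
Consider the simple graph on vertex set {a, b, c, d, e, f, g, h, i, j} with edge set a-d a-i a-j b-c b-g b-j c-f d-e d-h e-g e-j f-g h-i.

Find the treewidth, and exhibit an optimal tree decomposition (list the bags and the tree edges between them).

Every bag has size at most 3, so the width is 3 − 1 = 2 and tw(G) ≤ 2. Since i–h–d–a–i is a cycle in G, G is not acyclic. Forests are exactly the graphs of treewidth ≤ 1, so tw(G) ≥ 2. Combining the bounds, tw(G) = 2.

Treewidth 2.
Bags: B1 = {a, h, i}  B2 = {a, d, h}  B3 = {a, d, j}  B4 = {d, e, j}  B5 = {b, e, j}  B6 = {b, e, g}  B7 = {b, c, g}  B8 = {c, f, g}
Tree: B1–B2, B2–B3, B3–B4, B4–B5, B5–B6, B6–B7, B7–B8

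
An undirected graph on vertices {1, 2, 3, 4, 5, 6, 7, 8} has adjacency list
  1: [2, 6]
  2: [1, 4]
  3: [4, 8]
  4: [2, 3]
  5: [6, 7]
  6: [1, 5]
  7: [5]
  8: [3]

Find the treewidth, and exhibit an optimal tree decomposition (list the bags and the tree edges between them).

Treewidth 1.
One such decomposition:
Bags: B1 = {5, 7}  B2 = {5, 6}  B3 = {1, 6}  B4 = {1, 2}  B5 = {2, 4}  B6 = {3, 4}  B7 = {3, 8}
Tree: B1–B2, B2–B3, B3–B4, B4–B5, B5–B6, B6–B7

Each bag holds 2 vertices, so the decomposition has width 1, which upper-bounds the treewidth. Any graph with an edge has treewidth ≥ 1, and G has the edge 7–5. The upper and lower bounds meet at 1, so that is the treewidth.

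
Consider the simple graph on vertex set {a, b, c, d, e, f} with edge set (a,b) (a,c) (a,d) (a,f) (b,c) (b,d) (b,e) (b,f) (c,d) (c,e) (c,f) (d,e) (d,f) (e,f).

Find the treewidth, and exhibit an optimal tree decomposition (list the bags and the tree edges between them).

Treewidth 4.
One optimal decomposition is:
Bags: B1 = {b, c, d, e, f}  B2 = {a, b, c, d, f}
Tree: B1–B2

The largest bag has 5 vertices, giving width 4; this decomposition certifies tw(G) ≤ 4. On the other hand G contains the 5-clique {b, c, d, e, f}. A clique must lie in a single bag of any decomposition, so no decomposition can have width below 4. The upper and lower bounds meet at 4, so that is the treewidth.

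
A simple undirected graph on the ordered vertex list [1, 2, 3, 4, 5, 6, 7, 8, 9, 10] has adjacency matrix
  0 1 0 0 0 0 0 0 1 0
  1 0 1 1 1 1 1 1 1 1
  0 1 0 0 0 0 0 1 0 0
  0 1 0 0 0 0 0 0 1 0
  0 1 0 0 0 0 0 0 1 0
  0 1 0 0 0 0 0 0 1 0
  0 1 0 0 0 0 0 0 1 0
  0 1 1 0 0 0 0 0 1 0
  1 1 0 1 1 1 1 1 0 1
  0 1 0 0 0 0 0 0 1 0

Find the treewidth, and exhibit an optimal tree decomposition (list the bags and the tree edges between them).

Treewidth 2.
Bags: B1 = {2, 9, 10}  B2 = {1, 2, 9}  B3 = {2, 8, 9}  B4 = {2, 7, 9}  B5 = {2, 3, 8}  B6 = {2, 6, 9}  B7 = {2, 5, 9}  B8 = {2, 4, 9}
Tree: B1–B2, B1–B3, B2–B4, B3–B5, B3–B6, B2–B7, B3–B8

The largest bag has 3 vertices, giving width 2; this decomposition certifies tw(G) ≤ 2. Conversely, {1, 2, 9} is a clique of size 3, and the vertices of any clique must share a bag in every tree decomposition; so some bag has ≥ 3 vertices and tw(G) ≥ 2. Combining the bounds, tw(G) = 2.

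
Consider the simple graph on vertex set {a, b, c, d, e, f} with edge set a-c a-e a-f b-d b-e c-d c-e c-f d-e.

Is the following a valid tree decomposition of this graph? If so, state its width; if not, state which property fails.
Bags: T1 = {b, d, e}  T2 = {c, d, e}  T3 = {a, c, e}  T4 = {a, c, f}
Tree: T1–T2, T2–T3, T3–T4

Vertex coverage: the bags together contain {a, b, c, d, e, f}, the full vertex set. Edge coverage: each edge of G has both endpoints in at least one bag. Running intersection: for every vertex, the bags containing it form a connected subtree. All three properties hold, so this is a valid tree decomposition of width max|bag| − 1 = 2, and hence tw(G) ≤ 2.

Yes; width 2.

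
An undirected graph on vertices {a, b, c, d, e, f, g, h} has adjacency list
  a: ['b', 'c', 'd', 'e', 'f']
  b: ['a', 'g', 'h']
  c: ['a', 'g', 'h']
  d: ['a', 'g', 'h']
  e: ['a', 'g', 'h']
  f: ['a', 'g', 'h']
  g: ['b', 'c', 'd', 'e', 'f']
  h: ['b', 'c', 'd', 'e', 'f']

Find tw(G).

3

A width-3 tree decomposition is:
Bags: B1 = {a, d, g, h}  B2 = {a, b, g, h}  B3 = {a, f, g, h}  B4 = {a, c, g, h}  B5 = {a, e, g, h}
Tree: B1–B2, B2–B3, B3–B4, B4–B5
The largest bag has 4 vertices, giving width 3; this decomposition certifies tw(G) ≤ 3. For the lower bound: the 4 vertex sets {a,d}, {b,g}, {h}, {f} are disjoint, each induces a connected subgraph, and every pair is joined by at least one edge of G. Contracting each set to a single vertex therefore yields K_{4} as a minor, and since treewidth is minor-monotone, tw(G) ≥ tw(K_{4}) = 3. Hence tw(G) = 3 exactly.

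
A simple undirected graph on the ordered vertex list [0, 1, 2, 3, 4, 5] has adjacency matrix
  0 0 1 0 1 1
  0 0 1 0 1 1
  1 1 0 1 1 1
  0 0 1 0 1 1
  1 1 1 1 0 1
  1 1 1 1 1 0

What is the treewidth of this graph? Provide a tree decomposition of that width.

Every bag has size at most 4, so the width is 4 − 1 = 3 and tw(G) ≤ 3. On the other hand G contains the 4-clique {0, 2, 4, 5}. A clique must lie in a single bag of any decomposition, so no decomposition can have width below 3. The upper and lower bounds meet at 3, so that is the treewidth.

Treewidth 3.
One such decomposition:
Bags: B1 = {1, 2, 4, 5}  B2 = {0, 2, 4, 5}  B3 = {2, 3, 4, 5}
Tree: B1–B2, B2–B3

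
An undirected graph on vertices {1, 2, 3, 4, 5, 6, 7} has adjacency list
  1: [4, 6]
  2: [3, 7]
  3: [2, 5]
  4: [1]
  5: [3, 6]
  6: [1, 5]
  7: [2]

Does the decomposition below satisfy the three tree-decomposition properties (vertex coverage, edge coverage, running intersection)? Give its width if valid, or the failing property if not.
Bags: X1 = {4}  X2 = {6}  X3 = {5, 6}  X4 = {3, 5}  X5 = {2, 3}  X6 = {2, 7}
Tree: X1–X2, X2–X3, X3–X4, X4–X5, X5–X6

A tree decomposition must satisfy three properties: every vertex lies in some bag; for every edge, both endpoints lie together in some bag; and for every vertex, the bags containing it form a connected subtree. Here vertex 1 appears in no bag, so the decomposition is invalid.

No — vertex 1 appears in no bag.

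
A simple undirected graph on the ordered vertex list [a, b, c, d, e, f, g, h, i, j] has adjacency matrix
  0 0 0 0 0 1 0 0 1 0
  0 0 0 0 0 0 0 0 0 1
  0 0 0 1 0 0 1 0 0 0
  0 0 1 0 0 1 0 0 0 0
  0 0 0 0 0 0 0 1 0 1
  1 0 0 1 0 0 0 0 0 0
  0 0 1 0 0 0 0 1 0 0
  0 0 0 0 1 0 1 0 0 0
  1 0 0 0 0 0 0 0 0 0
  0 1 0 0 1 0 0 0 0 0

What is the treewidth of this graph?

A width-1 tree decomposition is:
Bags: B1 = {a, i}  B2 = {a, f}  B3 = {d, f}  B4 = {c, d}  B5 = {c, g}  B6 = {g, h}  B7 = {e, h}  B8 = {e, j}  B9 = {b, j}
Tree: B1–B2, B2–B3, B3–B4, B4–B5, B5–B6, B6–B7, B7–B8, B8–B9
The largest bag has 2 vertices, giving width 1; this decomposition certifies tw(G) ≤ 1. G has an edge, so its treewidth is at least 1. Therefore the treewidth is 1.

1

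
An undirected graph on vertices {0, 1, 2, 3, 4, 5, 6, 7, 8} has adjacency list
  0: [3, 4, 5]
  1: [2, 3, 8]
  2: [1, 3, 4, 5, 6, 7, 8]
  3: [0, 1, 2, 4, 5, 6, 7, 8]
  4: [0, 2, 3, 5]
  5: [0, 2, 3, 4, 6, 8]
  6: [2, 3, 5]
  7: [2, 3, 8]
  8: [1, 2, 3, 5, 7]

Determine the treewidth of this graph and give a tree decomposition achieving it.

The largest bag has 4 vertices, giving width 3; this decomposition certifies tw(G) ≤ 3. For the lower bound, the 4 vertices {0, 3, 4, 5} are pairwise adjacent, and any tree decomposition puts a clique entirely inside one bag — forcing width ≥ 3. Combining the bounds, tw(G) = 3.

Treewidth 3.
One such decomposition:
Bags: B1 = {2, 3, 5, 6}  B2 = {2, 3, 4, 5}  B3 = {2, 3, 5, 8}  B4 = {1, 2, 3, 8}  B5 = {0, 3, 4, 5}  B6 = {2, 3, 7, 8}
Tree: B1–B2, B2–B3, B3–B4, B2–B5, B3–B6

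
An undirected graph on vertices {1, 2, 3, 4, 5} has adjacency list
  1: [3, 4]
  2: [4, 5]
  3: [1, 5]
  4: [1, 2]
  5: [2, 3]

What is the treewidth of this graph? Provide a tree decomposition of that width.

Treewidth 2.
One optimal decomposition is:
Bags: B1 = {2, 3, 5}  B2 = {2, 3, 4}  B3 = {1, 3, 4}
Tree: B1–B2, B2–B3

The largest bag has 3 vertices, giving width 2; this decomposition certifies tw(G) ≤ 2. The edges 3–5–2–4–1–3 form a cycle, so G is not a tree and its treewidth is at least 2. Hence tw(G) = 2 exactly.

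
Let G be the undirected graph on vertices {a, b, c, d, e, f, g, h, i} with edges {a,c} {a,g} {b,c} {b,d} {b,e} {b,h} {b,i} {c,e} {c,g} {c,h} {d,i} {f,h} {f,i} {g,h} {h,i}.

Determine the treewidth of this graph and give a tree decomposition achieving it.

Every bag has size at most 3, so the width is 3 − 1 = 2 and tw(G) ≤ 2. Conversely, {b, d, i} is a clique of size 3, and the vertices of any clique must share a bag in every tree decomposition; so some bag has ≥ 3 vertices and tw(G) ≥ 2. Combining the bounds, tw(G) = 2.

Treewidth 2.
One such decomposition:
Bags: B1 = {c, g, h}  B2 = {b, c, h}  B3 = {b, h, i}  B4 = {f, h, i}  B5 = {a, c, g}  B6 = {b, c, e}  B7 = {b, d, i}
Tree: B1–B2, B2–B3, B3–B4, B1–B5, B2–B6, B3–B7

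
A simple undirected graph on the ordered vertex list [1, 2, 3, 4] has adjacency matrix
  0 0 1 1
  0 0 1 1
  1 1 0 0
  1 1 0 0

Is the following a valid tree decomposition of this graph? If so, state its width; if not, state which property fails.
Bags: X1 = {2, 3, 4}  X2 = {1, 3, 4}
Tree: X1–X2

Every vertex of G appears in some bag (union = {1, 2, 3, 4}); every edge is covered by a bag; and for each vertex v the set of bags containing v is connected in the bag tree. The decomposition is therefore valid. The largest bag has 3 vertices, so the width is 2.

Yes; width 2.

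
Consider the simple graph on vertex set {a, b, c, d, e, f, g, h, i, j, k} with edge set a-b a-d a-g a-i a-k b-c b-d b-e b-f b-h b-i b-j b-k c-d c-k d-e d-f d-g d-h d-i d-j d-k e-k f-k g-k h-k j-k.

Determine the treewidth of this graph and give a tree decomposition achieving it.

Each bag holds 4 vertices, so the decomposition has width 3, which upper-bounds the treewidth. Conversely, {a, d, g, k} is a clique of size 4, and the vertices of any clique must share a bag in every tree decomposition; so some bag has ≥ 4 vertices and tw(G) ≥ 3. Therefore the treewidth is 3.

Treewidth 3.
Bags: B1 = {a, b, d, k}  B2 = {b, d, f, k}  B3 = {a, b, d, i}  B4 = {b, d, e, k}  B5 = {a, d, g, k}  B6 = {b, d, h, k}  B7 = {b, d, j, k}  B8 = {b, c, d, k}
Tree: B1–B2, B1–B3, B2–B4, B1–B5, B1–B6, B6–B7, B1–B8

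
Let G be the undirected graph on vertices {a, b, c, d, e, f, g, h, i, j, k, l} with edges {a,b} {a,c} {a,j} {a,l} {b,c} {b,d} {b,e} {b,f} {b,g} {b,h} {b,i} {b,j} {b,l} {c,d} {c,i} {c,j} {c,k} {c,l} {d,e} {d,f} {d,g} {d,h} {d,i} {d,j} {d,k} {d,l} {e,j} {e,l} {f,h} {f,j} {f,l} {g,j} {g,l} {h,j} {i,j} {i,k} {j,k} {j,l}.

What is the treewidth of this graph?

4

A width-4 tree decomposition is:
Bags: B1 = {b, c, d, j, l}  B2 = {b, d, f, j, l}  B3 = {b, c, d, i, j}  B4 = {b, d, e, j, l}  B5 = {b, d, f, h, j}  B6 = {c, d, i, j, k}  B7 = {a, b, c, j, l}  B8 = {b, d, g, j, l}
Tree: B1–B2, B1–B3, B2–B4, B2–B5, B3–B6, B1–B7, B1–B8
The largest bag has 5 vertices, giving width 4; this decomposition certifies tw(G) ≤ 4. On the other hand G contains the 5-clique {c, d, i, j, k}. A clique must lie in a single bag of any decomposition, so no decomposition can have width below 4. Combining the bounds, tw(G) = 4.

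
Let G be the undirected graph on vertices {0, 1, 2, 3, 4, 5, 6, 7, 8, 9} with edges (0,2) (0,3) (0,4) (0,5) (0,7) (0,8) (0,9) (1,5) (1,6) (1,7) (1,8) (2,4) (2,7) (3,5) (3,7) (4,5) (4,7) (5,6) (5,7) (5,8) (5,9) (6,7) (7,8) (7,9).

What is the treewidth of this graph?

A width-3 tree decomposition is:
Bags: B1 = {1, 5, 7, 8}  B2 = {0, 5, 7, 8}  B3 = {0, 4, 5, 7}  B4 = {0, 3, 5, 7}  B5 = {1, 5, 6, 7}  B6 = {0, 2, 4, 7}  B7 = {0, 5, 7, 9}
Tree: B1–B2, B2–B3, B2–B4, B1–B5, B3–B6, B4–B7
The largest bag has 4 vertices, giving width 3; this decomposition certifies tw(G) ≤ 3. On the other hand G contains the 4-clique {0, 2, 4, 7}. A clique must lie in a single bag of any decomposition, so no decomposition can have width below 3. Combining the bounds, tw(G) = 3.

3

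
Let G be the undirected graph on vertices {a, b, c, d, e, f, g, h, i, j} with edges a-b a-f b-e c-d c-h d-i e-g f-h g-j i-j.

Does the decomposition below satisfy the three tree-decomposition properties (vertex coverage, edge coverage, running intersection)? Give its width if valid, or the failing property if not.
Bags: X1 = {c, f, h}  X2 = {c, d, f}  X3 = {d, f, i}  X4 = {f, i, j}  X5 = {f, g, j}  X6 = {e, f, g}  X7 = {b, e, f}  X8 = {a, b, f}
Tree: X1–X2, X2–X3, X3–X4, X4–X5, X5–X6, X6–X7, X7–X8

Yes; width 2.

Checking the three conditions: (i) the bags cover all of {a, b, c, d, e, f, g, h, i, j}; (ii) for each edge, some bag contains both endpoints; (iii) the bags containing any fixed vertex form a subtree. All hold, so the decomposition is valid with width 3 − 1 = 2.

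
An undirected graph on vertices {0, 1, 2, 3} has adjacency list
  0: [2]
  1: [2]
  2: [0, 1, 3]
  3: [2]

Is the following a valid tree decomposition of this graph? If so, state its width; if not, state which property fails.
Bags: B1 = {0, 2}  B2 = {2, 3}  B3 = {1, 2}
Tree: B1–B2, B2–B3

Checking the three conditions: (i) the bags cover all of {0, 1, 2, 3}; (ii) for each edge, some bag contains both endpoints; (iii) the bags containing any fixed vertex form a subtree. All hold, so the decomposition is valid with width 2 − 1 = 1.

Yes; width 1.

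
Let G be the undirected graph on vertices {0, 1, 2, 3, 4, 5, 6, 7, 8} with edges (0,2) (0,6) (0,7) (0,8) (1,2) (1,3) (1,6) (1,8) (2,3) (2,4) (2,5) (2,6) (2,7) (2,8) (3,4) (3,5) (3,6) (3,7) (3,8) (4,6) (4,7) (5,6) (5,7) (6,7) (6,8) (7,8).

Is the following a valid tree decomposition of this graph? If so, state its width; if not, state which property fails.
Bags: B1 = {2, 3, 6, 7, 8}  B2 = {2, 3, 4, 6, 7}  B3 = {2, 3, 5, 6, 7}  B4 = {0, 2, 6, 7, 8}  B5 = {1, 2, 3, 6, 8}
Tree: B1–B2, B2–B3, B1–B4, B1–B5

Yes; width 4.

Checking the three conditions: (i) the bags cover all of {0, 1, 2, 3, 4, 5, 6, 7, 8}; (ii) for each edge, some bag contains both endpoints; (iii) the bags containing any fixed vertex form a subtree. All hold, so the decomposition is valid with width 5 − 1 = 4.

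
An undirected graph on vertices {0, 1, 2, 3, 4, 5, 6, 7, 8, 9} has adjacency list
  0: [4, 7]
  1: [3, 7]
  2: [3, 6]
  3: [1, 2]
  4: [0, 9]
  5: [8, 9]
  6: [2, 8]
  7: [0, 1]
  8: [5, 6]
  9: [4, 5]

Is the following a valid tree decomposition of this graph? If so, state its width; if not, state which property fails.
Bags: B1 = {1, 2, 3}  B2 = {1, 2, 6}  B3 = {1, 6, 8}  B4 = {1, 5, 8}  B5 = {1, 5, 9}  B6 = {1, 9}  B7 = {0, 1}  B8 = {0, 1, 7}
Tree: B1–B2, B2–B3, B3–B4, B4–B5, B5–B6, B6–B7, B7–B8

A tree decomposition must satisfy three properties: every vertex lies in some bag; for every edge, both endpoints lie together in some bag; and for every vertex, the bags containing it form a connected subtree. Here vertex 4 appears in no bag, so the decomposition is invalid.

No — vertex 4 appears in no bag.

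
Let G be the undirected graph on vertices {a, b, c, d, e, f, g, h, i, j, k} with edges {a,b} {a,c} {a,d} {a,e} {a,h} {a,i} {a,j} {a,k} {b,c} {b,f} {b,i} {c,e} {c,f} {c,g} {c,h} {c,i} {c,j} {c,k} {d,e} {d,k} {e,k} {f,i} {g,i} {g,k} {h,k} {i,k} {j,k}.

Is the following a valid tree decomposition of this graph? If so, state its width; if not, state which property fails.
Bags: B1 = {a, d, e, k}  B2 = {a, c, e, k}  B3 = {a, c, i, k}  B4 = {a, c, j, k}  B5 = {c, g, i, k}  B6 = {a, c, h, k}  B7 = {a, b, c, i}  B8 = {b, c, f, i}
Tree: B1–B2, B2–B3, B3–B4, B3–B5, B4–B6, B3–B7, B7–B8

Every vertex of G appears in some bag (union = {a, b, c, d, e, f, g, h, i, j, k}); every edge is covered by a bag; and for each vertex v the set of bags containing v is connected in the bag tree. The decomposition is therefore valid. The largest bag has 4 vertices, so the width is 3.

Yes; width 3.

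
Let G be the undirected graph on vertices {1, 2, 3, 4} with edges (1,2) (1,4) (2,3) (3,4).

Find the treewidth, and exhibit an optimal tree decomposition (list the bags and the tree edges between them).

Each bag holds 3 vertices, so the decomposition has width 2, which upper-bounds the treewidth. The edges 4–3–2–1–4 form a cycle, so G is not a tree and its treewidth is at least 2. Therefore the treewidth is 2.

Treewidth 2.
Bags: B1 = {2, 3, 4}  B2 = {1, 2, 4}
Tree: B1–B2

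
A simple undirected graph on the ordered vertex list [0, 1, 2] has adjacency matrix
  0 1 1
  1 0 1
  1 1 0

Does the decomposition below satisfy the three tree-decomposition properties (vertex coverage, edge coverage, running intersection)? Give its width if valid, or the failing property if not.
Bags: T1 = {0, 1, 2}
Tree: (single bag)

Vertex coverage: the bags together contain {0, 1, 2}, the full vertex set. Edge coverage: each edge of G has both endpoints in at least one bag. Running intersection: for every vertex, the bags containing it form a connected subtree. All three properties hold, so this is a valid tree decomposition of width max|bag| − 1 = 2, and hence tw(G) ≤ 2.

Yes; width 2.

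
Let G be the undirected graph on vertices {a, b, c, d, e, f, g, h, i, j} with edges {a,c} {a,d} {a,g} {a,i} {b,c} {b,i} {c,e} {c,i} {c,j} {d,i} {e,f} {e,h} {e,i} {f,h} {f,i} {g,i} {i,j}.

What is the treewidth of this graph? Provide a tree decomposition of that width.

Each bag holds 3 vertices, so the decomposition has width 2, which upper-bounds the treewidth. For the lower bound, the 3 vertices {e, f, h} are pairwise adjacent, and any tree decomposition puts a clique entirely inside one bag — forcing width ≥ 2. Therefore the treewidth is 2.

Treewidth 2.
Bags: B1 = {a, c, i}  B2 = {a, g, i}  B3 = {b, c, i}  B4 = {c, i, j}  B5 = {a, d, i}  B6 = {c, e, i}  B7 = {e, f, i}  B8 = {e, f, h}
Tree: B1–B2, B1–B3, B1–B4, B1–B5, B1–B6, B6–B7, B7–B8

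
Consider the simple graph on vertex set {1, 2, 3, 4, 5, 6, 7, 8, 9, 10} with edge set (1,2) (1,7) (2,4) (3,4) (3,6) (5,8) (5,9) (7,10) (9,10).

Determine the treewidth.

1

A width-1 tree decomposition is:
Bags: B1 = {5, 8}  B2 = {5, 9}  B3 = {9, 10}  B4 = {7, 10}  B5 = {1, 7}  B6 = {1, 2}  B7 = {2, 4}  B8 = {3, 4}  B9 = {3, 6}
Tree: B1–B2, B2–B3, B3–B4, B4–B5, B5–B6, B6–B7, B7–B8, B8–B9
The largest bag has 2 vertices, giving width 1; this decomposition certifies tw(G) ≤ 1. Any graph with an edge has treewidth ≥ 1, and G has the edge 8–5. Therefore the treewidth is 1.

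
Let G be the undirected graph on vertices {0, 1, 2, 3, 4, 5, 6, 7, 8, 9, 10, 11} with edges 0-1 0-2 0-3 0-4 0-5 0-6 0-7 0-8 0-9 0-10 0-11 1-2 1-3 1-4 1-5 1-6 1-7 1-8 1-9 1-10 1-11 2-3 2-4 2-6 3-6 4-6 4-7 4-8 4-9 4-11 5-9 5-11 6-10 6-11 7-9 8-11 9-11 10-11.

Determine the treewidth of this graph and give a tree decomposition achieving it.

The largest bag has 5 vertices, giving width 4; this decomposition certifies tw(G) ≤ 4. For the lower bound, the 5 vertices {0, 1, 6, 10, 11} are pairwise adjacent, and any tree decomposition puts a clique entirely inside one bag — forcing width ≥ 4. The upper and lower bounds meet at 4, so that is the treewidth.

Treewidth 4.
One optimal decomposition is:
Bags: B1 = {0, 1, 4, 9, 11}  B2 = {0, 1, 4, 6, 11}  B3 = {0, 1, 2, 4, 6}  B4 = {0, 1, 4, 7, 9}  B5 = {0, 1, 6, 10, 11}  B6 = {0, 1, 5, 9, 11}  B7 = {0, 1, 2, 3, 6}  B8 = {0, 1, 4, 8, 11}
Tree: B1–B2, B2–B3, B1–B4, B2–B5, B1–B6, B3–B7, B2–B8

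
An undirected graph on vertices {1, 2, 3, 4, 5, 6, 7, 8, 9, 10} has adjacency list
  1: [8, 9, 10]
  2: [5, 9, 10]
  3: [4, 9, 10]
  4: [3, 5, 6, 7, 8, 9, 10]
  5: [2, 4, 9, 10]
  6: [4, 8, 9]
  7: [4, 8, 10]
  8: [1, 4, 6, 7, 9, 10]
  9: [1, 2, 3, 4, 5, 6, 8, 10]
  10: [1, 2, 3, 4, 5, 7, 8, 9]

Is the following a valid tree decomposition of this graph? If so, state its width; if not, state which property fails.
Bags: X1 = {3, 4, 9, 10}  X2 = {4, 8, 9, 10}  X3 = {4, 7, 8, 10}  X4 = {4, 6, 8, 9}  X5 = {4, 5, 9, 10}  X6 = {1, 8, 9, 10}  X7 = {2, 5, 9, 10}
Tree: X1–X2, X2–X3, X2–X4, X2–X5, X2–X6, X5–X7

Yes; width 3.

Checking the three conditions: (i) the bags cover all of {1, 2, 3, 4, 5, 6, 7, 8, 9, 10}; (ii) for each edge, some bag contains both endpoints; (iii) the bags containing any fixed vertex form a subtree. All hold, so the decomposition is valid with width 4 − 1 = 3.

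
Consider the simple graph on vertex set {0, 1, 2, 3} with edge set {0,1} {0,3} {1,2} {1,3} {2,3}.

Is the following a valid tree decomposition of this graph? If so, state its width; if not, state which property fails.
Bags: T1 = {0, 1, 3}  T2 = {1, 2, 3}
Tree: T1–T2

Yes; width 2.

Checking the three conditions: (i) the bags cover all of {0, 1, 2, 3}; (ii) for each edge, some bag contains both endpoints; (iii) the bags containing any fixed vertex form a subtree. All hold, so the decomposition is valid with width 3 − 1 = 2.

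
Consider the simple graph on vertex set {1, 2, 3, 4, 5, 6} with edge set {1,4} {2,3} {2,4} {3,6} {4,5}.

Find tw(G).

A width-1 tree decomposition is:
Bags: B1 = {2, 3}  B2 = {2, 4}  B3 = {3, 6}  B4 = {1, 4}  B5 = {4, 5}
Tree: B1–B2, B1–B3, B2–B4, B2–B5
The largest bag has 2 vertices, giving width 1; this decomposition certifies tw(G) ≤ 1. G has an edge, so its treewidth is at least 1. The upper and lower bounds meet at 1, so that is the treewidth.

1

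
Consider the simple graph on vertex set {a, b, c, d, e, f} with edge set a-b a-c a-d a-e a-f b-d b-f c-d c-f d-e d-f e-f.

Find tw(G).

3

A width-3 tree decomposition is:
Bags: B1 = {a, b, d, f}  B2 = {a, d, e, f}  B3 = {a, c, d, f}
Tree: B1–B2, B2–B3
The largest bag has 4 vertices, giving width 3; this decomposition certifies tw(G) ≤ 3. On the other hand G contains the 4-clique {a, d, e, f}. A clique must lie in a single bag of any decomposition, so no decomposition can have width below 3. Hence tw(G) = 3 exactly.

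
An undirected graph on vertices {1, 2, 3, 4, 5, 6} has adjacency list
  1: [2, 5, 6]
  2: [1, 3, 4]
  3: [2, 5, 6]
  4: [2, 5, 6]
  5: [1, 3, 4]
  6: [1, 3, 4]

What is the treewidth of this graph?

3

A width-3 tree decomposition is:
Bags: B1 = {1, 3, 4, 6}  B2 = {1, 2, 3, 4}  B3 = {1, 3, 4, 5}
Tree: B1–B2, B2–B3
Each bag holds 4 vertices, so the decomposition has width 3, which upper-bounds the treewidth. For the lower bound: the 4 vertex sets {1,6}, {2,4}, {3}, {5} are disjoint, each induces a connected subgraph, and every pair is joined by at least one edge of G. Contracting each set to a single vertex therefore yields K_{4} as a minor, and since treewidth is minor-monotone, tw(G) ≥ tw(K_{4}) = 3. Combining the bounds, tw(G) = 3.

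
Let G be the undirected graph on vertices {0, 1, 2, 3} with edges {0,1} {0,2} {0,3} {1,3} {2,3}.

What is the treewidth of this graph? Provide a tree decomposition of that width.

Treewidth 2.
Bags: B1 = {0, 2, 3}  B2 = {0, 1, 3}
Tree: B1–B2

The largest bag has 3 vertices, giving width 2; this decomposition certifies tw(G) ≤ 2. On the other hand G contains the 3-clique {0, 1, 3}. A clique must lie in a single bag of any decomposition, so no decomposition can have width below 2. Hence tw(G) = 2 exactly.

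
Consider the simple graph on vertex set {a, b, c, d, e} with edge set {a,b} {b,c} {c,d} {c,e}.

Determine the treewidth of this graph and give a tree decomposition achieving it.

Each bag holds 2 vertices, so the decomposition has width 1, which upper-bounds the treewidth. G has an edge, so its treewidth is at least 1. Combining the bounds, tw(G) = 1.

Treewidth 1.
One such decomposition:
Bags: B1 = {c, d}  B2 = {b, c}  B3 = {a, b}  B4 = {c, e}
Tree: B1–B2, B2–B3, B2–B4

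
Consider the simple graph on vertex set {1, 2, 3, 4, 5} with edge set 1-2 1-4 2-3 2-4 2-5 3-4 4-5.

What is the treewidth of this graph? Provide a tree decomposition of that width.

Treewidth 2.
One optimal decomposition is:
Bags: B1 = {2, 4, 5}  B2 = {1, 2, 4}  B3 = {2, 3, 4}
Tree: B1–B2, B2–B3

The largest bag has 3 vertices, giving width 2; this decomposition certifies tw(G) ≤ 2. On the other hand G contains the 3-clique {1, 2, 4}. A clique must lie in a single bag of any decomposition, so no decomposition can have width below 2. Combining the bounds, tw(G) = 2.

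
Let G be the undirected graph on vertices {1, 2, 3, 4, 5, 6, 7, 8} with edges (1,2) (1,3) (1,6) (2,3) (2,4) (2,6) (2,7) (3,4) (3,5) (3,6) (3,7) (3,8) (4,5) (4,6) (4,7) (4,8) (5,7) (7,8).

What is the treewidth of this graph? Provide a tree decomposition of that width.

Treewidth 3.
Bags: B1 = {3, 4, 5, 7}  B2 = {2, 3, 4, 7}  B3 = {2, 3, 4, 6}  B4 = {3, 4, 7, 8}  B5 = {1, 2, 3, 6}
Tree: B1–B2, B2–B3, B2–B4, B3–B5

Each bag holds 4 vertices, so the decomposition has width 3, which upper-bounds the treewidth. Conversely, {1, 2, 3, 6} is a clique of size 4, and the vertices of any clique must share a bag in every tree decomposition; so some bag has ≥ 4 vertices and tw(G) ≥ 3. Combining the bounds, tw(G) = 3.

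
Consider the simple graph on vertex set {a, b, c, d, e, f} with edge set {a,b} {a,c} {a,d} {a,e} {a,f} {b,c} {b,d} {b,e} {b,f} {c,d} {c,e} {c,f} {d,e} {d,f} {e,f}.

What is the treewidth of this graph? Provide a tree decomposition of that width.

Treewidth 5.
One such decomposition:
Bags: B1 = {a, b, c, d, e, f}
Tree: (single bag)

With just one bag of size 6, the width is 6 − 1 = 5, so tw(G) ≤ 5. On the other hand G contains the 6-clique {a, b, c, d, e, f}. A clique must lie in a single bag of any decomposition, so no decomposition can have width below 5. Hence tw(G) = 5 exactly.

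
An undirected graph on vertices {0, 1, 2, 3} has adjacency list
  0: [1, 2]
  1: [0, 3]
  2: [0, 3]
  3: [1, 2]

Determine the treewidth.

A width-2 tree decomposition is:
Bags: B1 = {1, 2, 3}  B2 = {0, 1, 2}
Tree: B1–B2
The largest bag has 3 vertices, giving width 2; this decomposition certifies tw(G) ≤ 2. The edges 1–3–2–0–1 form a cycle, so G is not a tree and its treewidth is at least 2. Combining the bounds, tw(G) = 2.

2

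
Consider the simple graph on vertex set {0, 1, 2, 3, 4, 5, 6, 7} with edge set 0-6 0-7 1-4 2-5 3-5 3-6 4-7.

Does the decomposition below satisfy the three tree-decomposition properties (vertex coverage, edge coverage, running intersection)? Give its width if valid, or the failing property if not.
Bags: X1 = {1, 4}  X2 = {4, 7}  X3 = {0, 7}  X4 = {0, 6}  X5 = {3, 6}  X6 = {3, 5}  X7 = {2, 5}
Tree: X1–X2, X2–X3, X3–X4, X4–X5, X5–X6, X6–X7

Yes; width 1.

Checking the three conditions: (i) the bags cover all of {0, 1, 2, 3, 4, 5, 6, 7}; (ii) for each edge, some bag contains both endpoints; (iii) the bags containing any fixed vertex form a subtree. All hold, so the decomposition is valid with width 2 − 1 = 1.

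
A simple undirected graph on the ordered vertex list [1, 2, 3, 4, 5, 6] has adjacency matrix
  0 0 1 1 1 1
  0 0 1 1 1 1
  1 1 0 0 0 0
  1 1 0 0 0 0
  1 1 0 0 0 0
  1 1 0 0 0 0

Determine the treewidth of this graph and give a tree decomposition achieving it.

Treewidth 2.
One such decomposition:
Bags: B1 = {1, 2, 5}  B2 = {1, 2, 3}  B3 = {1, 2, 6}  B4 = {1, 2, 4}
Tree: B1–B2, B2–B3, B3–B4

Each bag holds 3 vertices, so the decomposition has width 2, which upper-bounds the treewidth. For the lower bound, G contains the cycle 1–5–2–3–1, so G is not a forest; only forests have treewidth ≤ 1, hence tw(G) ≥ 2. Combining the bounds, tw(G) = 2.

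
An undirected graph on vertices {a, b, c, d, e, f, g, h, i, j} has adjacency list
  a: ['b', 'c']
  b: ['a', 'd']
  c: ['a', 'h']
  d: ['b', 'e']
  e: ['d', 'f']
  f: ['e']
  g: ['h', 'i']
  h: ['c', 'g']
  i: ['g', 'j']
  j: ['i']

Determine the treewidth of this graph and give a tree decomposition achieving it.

Treewidth 1.
One such decomposition:
Bags: B1 = {i, j}  B2 = {g, i}  B3 = {g, h}  B4 = {c, h}  B5 = {a, c}  B6 = {a, b}  B7 = {b, d}  B8 = {d, e}  B9 = {e, f}
Tree: B1–B2, B2–B3, B3–B4, B4–B5, B5–B6, B6–B7, B7–B8, B8–B9

The largest bag has 2 vertices, giving width 1; this decomposition certifies tw(G) ≤ 1. Since G has at least one edge (e.g. j–i), it is not an edgeless graph, so tw(G) ≥ 1. The upper and lower bounds meet at 1, so that is the treewidth.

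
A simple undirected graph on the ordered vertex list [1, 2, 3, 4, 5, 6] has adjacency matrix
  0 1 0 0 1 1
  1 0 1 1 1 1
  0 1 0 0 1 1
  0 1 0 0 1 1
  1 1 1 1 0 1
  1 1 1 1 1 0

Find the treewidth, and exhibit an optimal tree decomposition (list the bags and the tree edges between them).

Each bag holds 4 vertices, so the decomposition has width 3, which upper-bounds the treewidth. For the lower bound, the 4 vertices {1, 2, 5, 6} are pairwise adjacent, and any tree decomposition puts a clique entirely inside one bag — forcing width ≥ 3. The upper and lower bounds meet at 3, so that is the treewidth.

Treewidth 3.
Bags: B1 = {2, 3, 5, 6}  B2 = {2, 4, 5, 6}  B3 = {1, 2, 5, 6}
Tree: B1–B2, B2–B3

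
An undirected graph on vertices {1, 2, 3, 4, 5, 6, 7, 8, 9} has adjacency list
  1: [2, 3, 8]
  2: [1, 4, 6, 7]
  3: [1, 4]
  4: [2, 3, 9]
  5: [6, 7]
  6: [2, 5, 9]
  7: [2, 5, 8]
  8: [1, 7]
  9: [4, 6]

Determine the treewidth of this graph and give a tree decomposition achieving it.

Each bag holds 4 vertices, so the decomposition has width 3, which upper-bounds the treewidth. For the lower bound: the 4 vertex sets {5,6,9}, {4}, {2}, {1,3,7,8} are disjoint, each induces a connected subgraph, and every pair is joined by at least one edge of G. Contracting each set to a single vertex therefore yields K_{4} as a minor, and since treewidth is minor-monotone, tw(G) ≥ tw(K_{4}) = 3. Combining the bounds, tw(G) = 3.

Treewidth 3.
Bags: B1 = {4, 5, 6, 9}  B2 = {2, 4, 5, 6}  B3 = {2, 4, 5, 7}  B4 = {2, 3, 4, 7}  B5 = {1, 2, 3, 7}  B6 = {1, 3, 7, 8}
Tree: B1–B2, B2–B3, B3–B4, B4–B5, B5–B6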